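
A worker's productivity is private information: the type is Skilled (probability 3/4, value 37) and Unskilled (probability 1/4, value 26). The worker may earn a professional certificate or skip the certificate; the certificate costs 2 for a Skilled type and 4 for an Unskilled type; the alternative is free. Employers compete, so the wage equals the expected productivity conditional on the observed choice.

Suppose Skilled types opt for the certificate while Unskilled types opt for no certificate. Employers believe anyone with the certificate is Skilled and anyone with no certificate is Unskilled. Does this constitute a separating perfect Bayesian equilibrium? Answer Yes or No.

Under these beliefs, the certificate earns wage 37 and no certificate earns wage 26.
Skilled: the certificate nets 37 − 2 = 35; no certificate nets 26. Skilled prefers the certificate.
Unskilled: the certificate nets 37 − 4 = 33; no certificate nets 26. Unskilled would deviate to the certificate.
Unskilled has a profitable deviation, so the profile is not an equilibrium.

No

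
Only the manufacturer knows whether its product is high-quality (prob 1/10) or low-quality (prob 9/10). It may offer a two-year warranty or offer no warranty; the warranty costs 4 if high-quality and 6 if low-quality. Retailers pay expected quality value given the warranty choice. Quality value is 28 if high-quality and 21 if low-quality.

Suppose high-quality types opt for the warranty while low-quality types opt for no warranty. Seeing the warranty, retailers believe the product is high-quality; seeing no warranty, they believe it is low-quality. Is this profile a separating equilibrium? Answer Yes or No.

Under these beliefs, the warranty earns price 28 and no warranty earns price 21.
high-quality: the warranty nets 28 − 4 = 24; no warranty nets 21. high-quality prefers the warranty.
low-quality: the warranty nets 28 − 6 = 22; no warranty nets 21. low-quality would deviate to the warranty.
low-quality has a profitable deviation, so the profile is not an equilibrium.

No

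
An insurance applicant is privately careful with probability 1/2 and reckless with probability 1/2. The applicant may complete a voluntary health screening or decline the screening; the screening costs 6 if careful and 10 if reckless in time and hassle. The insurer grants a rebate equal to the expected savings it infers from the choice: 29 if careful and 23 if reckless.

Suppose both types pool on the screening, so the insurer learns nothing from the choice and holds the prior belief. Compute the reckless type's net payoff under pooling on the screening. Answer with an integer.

Pooled rebate = 1/2·29 + 1/2·23 = 26.
reckless pays cost 10 for the screening, so net payoff = 26 − 10 = 16.

16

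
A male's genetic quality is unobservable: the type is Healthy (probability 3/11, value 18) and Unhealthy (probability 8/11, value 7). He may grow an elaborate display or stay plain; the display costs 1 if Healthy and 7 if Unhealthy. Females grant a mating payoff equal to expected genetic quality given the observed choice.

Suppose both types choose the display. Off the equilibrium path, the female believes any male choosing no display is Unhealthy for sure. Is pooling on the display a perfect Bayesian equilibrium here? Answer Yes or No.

No

On path, the female holds the prior and pays 3/11·18 + 8/11·7 = 10. Off path (no display), believing Unhealthy, it pays 7.
Healthy: the display nets 10 − 1 = 9; no display nets 7. Healthy stays.
Unhealthy: the display nets 10 − 7 = 3; no display nets 7. Unhealthy would deviate.
A type deviates, so pooling fails.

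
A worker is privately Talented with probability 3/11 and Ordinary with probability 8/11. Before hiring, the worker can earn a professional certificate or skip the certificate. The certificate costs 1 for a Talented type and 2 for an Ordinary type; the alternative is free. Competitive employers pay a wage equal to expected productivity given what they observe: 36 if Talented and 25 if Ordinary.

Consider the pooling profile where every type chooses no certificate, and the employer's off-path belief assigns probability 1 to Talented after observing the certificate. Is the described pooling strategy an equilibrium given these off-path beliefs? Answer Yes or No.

No

On path, the employer holds the prior and pays 3/11·36 + 8/11·25 = 28. Off path (the certificate), believing Talented, it pays 36.
Talented: no certificate nets 28; the certificate nets 36 − 1 = 35. Talented would deviate.
Ordinary: no certificate nets 28; the certificate nets 36 − 2 = 34. Ordinary would deviate.
A type deviates, so pooling fails.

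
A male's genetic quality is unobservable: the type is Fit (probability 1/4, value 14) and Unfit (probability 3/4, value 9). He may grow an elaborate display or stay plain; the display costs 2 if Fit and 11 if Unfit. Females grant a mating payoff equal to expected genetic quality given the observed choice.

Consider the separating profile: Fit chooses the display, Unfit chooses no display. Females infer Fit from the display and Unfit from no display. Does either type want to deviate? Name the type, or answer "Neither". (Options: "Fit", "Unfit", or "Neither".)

The display pays 14; no display pays 9.
Fit: assigned the display, nets 14 − 2 = 12; deviating to no display nets 9.
Unfit: assigned no display, nets 9; deviating to the display nets 14 − 11 = 3.
Both types strictly prefer their assigned action; no profitable deviation.

Neither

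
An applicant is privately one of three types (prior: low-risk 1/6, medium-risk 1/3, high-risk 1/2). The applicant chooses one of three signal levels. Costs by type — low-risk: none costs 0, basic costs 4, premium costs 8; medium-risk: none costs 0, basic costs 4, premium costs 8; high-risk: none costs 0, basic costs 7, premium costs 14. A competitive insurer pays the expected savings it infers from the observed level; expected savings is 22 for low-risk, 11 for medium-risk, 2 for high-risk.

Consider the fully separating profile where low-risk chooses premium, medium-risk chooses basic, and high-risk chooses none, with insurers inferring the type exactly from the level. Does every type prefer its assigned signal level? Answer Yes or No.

No

Separating rebates: premium → 22, basic → 11, none → 2.
low-risk (assigned premium): none: 2 − 0 = 2; basic: 11 − 4 = 7; premium: 22 − 8 = 14. low-risk stays.
medium-risk (assigned basic): none: 2 − 0 = 2; basic: 11 − 4 = 7; premium: 22 − 8 = 14. medium-risk prefers premium.
high-risk (assigned none): none: 2 − 0 = 2; basic: 11 − 7 = 4; premium: 22 − 14 = 8. high-risk prefers premium.
At least one type deviates; the separating profile fails.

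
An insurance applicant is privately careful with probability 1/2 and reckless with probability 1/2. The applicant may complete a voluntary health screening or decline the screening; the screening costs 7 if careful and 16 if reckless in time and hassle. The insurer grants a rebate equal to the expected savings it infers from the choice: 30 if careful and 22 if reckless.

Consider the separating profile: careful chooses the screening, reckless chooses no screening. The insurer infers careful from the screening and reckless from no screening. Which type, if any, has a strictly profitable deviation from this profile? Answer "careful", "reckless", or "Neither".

Neither

The screening pays 30; no screening pays 22.
careful: assigned the screening, nets 30 − 7 = 23; deviating to no screening nets 22.
reckless: assigned no screening, nets 22; deviating to the screening nets 30 − 16 = 14.
Both types strictly prefer their assigned action; no profitable deviation.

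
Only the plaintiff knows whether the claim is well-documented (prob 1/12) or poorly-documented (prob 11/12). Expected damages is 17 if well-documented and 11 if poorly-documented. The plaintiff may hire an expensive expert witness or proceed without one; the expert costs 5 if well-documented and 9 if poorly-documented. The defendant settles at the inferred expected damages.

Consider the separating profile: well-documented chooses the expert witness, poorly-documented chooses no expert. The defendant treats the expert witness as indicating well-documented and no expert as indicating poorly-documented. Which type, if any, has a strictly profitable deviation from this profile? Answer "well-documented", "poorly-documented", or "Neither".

The expert witness pays 17; no expert pays 11.
well-documented: assigned the expert witness, nets 17 − 5 = 12; deviating to no expert nets 11.
poorly-documented: assigned no expert, nets 11; deviating to the expert witness nets 17 − 9 = 8.
Both types strictly prefer their assigned action; no profitable deviation.

Neither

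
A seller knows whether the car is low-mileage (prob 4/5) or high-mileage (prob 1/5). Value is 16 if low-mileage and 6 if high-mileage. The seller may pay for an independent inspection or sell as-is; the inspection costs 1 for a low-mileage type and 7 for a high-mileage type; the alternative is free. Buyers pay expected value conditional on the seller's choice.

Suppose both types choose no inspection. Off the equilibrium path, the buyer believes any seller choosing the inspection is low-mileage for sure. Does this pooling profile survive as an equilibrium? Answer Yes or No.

On path, the buyer holds the prior and pays 4/5·16 + 1/5·6 = 14. Off path (the inspection), believing low-mileage, it pays 16.
low-mileage: no inspection nets 14; the inspection nets 16 − 1 = 15. low-mileage would deviate.
high-mileage: no inspection nets 14; the inspection nets 16 − 7 = 9. high-mileage stays.
A type deviates, so pooling fails.

No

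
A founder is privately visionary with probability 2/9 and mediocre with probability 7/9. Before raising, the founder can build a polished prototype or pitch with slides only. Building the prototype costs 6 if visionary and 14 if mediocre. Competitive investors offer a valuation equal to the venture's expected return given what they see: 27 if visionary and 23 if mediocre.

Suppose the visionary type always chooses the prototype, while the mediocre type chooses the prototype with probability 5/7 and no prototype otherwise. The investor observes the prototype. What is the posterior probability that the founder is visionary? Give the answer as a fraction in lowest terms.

2/7

P(the prototype) = (2/9)·1 + (7/9)·(5/7) = 7/9.
By Bayes' rule, P(visionary | the prototype) = (2/9) / (7/9) = 2/7.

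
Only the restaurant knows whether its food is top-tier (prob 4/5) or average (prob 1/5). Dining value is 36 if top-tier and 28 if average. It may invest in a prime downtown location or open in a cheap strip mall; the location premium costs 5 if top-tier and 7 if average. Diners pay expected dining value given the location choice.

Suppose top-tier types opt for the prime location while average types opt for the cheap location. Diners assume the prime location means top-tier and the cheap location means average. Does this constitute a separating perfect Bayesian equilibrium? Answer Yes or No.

Under these beliefs, the prime location earns price premium 36 and the cheap location earns price premium 28.
top-tier: the prime location nets 36 − 5 = 31; the cheap location nets 28. top-tier prefers the prime location.
average: the prime location nets 36 − 7 = 29; the cheap location nets 28. average would deviate to the prime location.
average has a profitable deviation, so the profile is not an equilibrium.

No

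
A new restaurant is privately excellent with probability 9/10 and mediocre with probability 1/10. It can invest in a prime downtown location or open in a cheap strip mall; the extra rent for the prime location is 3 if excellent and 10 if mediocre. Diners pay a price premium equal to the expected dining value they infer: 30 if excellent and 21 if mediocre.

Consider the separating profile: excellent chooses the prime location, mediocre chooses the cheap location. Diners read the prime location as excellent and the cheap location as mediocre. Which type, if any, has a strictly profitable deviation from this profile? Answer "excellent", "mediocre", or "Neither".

Neither

The prime location pays 30; the cheap location pays 21.
excellent: assigned the prime location, nets 30 − 3 = 27; deviating to the cheap location nets 21.
mediocre: assigned the cheap location, nets 21; deviating to the prime location nets 30 − 10 = 20.
Both types strictly prefer their assigned action; no profitable deviation.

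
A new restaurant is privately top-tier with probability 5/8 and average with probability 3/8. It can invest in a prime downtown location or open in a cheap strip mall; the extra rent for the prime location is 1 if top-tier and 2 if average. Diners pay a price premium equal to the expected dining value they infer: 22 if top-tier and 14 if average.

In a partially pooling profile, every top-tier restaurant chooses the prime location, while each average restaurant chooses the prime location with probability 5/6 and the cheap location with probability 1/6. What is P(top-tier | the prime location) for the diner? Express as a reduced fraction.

P(the prime location) = (5/8)·1 + (3/8)·(5/6) = 15/16.
By Bayes' rule, P(top-tier | the prime location) = (5/8) / (15/16) = 2/3.

2/3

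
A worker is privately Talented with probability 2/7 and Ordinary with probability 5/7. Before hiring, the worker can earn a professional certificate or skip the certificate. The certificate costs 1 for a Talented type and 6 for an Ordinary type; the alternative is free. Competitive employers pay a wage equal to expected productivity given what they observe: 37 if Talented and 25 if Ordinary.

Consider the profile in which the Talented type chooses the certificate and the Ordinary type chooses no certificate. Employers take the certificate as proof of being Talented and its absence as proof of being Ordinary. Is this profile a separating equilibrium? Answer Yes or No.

Under these beliefs, the certificate earns wage 37 and no certificate earns wage 25.
Talented: the certificate nets 37 − 1 = 36; no certificate nets 25. Talented prefers the certificate.
Ordinary: the certificate nets 37 − 6 = 31; no certificate nets 25. Ordinary would deviate to the certificate.
Ordinary has a profitable deviation, so the profile is not an equilibrium.

No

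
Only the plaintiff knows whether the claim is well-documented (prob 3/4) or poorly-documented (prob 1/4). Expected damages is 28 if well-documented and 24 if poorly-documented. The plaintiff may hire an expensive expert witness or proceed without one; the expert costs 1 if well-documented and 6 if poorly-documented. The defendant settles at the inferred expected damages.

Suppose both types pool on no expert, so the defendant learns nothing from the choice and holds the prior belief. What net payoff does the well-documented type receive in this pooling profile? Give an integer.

Pooled settlement = 3/4·28 + 1/4·24 = 27.
well-documented pays no cost for no expert, so net payoff = 27.

27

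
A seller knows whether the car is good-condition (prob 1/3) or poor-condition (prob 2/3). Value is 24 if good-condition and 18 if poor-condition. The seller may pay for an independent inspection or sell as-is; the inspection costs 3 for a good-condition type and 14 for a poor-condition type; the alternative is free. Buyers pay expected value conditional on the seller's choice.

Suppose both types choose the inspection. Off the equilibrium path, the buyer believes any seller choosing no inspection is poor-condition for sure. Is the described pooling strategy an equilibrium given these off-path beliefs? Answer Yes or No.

On path, the buyer holds the prior and pays 1/3·24 + 2/3·18 = 20. Off path (no inspection), believing poor-condition, it pays 18.
good-condition: the inspection nets 20 − 3 = 17; no inspection nets 18. good-condition would deviate.
poor-condition: the inspection nets 20 − 14 = 6; no inspection nets 18. poor-condition would deviate.
A type deviates, so pooling fails.

No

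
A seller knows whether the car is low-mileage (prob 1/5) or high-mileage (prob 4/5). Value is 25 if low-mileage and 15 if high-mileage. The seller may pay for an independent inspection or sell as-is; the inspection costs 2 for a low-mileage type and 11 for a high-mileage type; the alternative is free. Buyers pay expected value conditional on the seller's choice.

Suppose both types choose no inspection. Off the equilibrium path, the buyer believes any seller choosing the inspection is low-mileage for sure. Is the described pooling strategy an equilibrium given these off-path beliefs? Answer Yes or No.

No

On path, the buyer holds the prior and pays 1/5·25 + 4/5·15 = 17. Off path (the inspection), believing low-mileage, it pays 25.
low-mileage: no inspection nets 17; the inspection nets 25 − 2 = 23. low-mileage would deviate.
high-mileage: no inspection nets 17; the inspection nets 25 − 11 = 14. high-mileage stays.
A type deviates, so pooling fails.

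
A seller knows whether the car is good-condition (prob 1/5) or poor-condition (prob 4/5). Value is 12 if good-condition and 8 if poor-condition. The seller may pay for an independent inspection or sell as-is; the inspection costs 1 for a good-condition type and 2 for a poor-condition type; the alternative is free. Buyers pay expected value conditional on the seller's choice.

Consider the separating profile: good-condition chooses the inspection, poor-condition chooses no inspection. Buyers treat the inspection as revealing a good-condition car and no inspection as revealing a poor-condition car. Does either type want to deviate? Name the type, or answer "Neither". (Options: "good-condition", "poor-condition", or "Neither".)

The inspection pays 12; no inspection pays 8.
good-condition: assigned the inspection, nets 12 − 1 = 11; deviating to no inspection nets 8.
poor-condition: assigned no inspection, nets 8; deviating to the inspection nets 12 − 2 = 10.
The poor-condition type gains 2 by deviating.

poor-condition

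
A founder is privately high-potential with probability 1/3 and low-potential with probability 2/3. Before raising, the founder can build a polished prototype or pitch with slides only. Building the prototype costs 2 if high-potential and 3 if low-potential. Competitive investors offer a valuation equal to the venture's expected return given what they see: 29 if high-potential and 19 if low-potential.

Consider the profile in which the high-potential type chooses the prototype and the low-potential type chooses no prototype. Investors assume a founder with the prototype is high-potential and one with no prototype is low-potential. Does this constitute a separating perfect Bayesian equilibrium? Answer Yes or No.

Under these beliefs, the prototype earns valuation 29 and no prototype earns valuation 19.
high-potential: the prototype nets 29 − 2 = 27; no prototype nets 19. high-potential prefers the prototype.
low-potential: the prototype nets 29 − 3 = 26; no prototype nets 19. low-potential would deviate to the prototype.
low-potential has a profitable deviation, so the profile is not an equilibrium.

No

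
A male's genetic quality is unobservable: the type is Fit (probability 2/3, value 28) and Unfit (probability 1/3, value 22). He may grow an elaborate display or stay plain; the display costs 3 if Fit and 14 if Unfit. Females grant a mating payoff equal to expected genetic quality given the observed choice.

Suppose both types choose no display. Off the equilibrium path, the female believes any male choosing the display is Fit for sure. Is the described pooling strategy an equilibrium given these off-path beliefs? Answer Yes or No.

Yes

On path, the female holds the prior and pays 2/3·28 + 1/3·22 = 26. Off path (the display), believing Fit, it pays 28.
Fit: no display nets 26; the display nets 28 − 3 = 25. Fit stays.
Unfit: no display nets 26; the display nets 28 − 14 = 14. Unfit stays.
No type deviates, so pooling is sustained.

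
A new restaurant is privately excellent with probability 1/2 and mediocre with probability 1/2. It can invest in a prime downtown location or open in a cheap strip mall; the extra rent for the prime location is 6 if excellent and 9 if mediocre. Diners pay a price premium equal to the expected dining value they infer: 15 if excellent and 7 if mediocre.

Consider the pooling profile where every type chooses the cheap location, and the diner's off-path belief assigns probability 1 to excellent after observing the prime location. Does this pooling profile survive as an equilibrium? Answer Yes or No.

On path, the diner holds the prior and pays 1/2·15 + 1/2·7 = 11. Off path (the prime location), believing excellent, it pays 15.
excellent: the cheap location nets 11; the prime location nets 15 − 6 = 9. excellent stays.
mediocre: the cheap location nets 11; the prime location nets 15 − 9 = 6. mediocre stays.
No type deviates, so pooling is sustained.

Yes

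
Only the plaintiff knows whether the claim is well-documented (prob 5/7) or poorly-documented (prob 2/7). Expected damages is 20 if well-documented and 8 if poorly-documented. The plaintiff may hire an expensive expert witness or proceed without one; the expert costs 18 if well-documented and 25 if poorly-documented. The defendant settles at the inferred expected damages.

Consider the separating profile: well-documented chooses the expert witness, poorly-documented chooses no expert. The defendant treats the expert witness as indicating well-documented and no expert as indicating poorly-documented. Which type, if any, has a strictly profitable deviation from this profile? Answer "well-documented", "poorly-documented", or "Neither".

The expert witness pays 20; no expert pays 8.
well-documented: assigned the expert witness, nets 20 − 18 = 2; deviating to no expert nets 8.
poorly-documented: assigned no expert, nets 8; deviating to the expert witness nets 20 − 25 = -5.
The well-documented type gains 6 by deviating.

well-documented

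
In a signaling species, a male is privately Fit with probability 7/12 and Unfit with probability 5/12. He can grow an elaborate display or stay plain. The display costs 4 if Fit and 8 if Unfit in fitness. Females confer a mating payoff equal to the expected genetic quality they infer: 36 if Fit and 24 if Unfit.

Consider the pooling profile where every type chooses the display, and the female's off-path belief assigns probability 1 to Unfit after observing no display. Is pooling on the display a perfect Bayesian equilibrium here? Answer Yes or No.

On path, the female holds the prior and pays 7/12·36 + 5/12·24 = 31. Off path (no display), believing Unfit, it pays 24.
Fit: the display nets 31 − 4 = 27; no display nets 24. Fit stays.
Unfit: the display nets 31 − 8 = 23; no display nets 24. Unfit would deviate.
A type deviates, so pooling fails.

No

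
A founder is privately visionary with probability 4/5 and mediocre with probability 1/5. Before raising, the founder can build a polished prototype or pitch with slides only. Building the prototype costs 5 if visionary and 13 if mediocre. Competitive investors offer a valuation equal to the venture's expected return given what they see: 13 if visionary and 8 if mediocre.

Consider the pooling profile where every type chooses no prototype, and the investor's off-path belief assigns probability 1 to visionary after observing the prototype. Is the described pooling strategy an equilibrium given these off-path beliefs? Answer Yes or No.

On path, the investor holds the prior and pays 4/5·13 + 1/5·8 = 12. Off path (the prototype), believing visionary, it pays 13.
visionary: no prototype nets 12; the prototype nets 13 − 5 = 8. visionary stays.
mediocre: no prototype nets 12; the prototype nets 13 − 13 = 0. mediocre stays.
No type deviates, so pooling is sustained.

Yes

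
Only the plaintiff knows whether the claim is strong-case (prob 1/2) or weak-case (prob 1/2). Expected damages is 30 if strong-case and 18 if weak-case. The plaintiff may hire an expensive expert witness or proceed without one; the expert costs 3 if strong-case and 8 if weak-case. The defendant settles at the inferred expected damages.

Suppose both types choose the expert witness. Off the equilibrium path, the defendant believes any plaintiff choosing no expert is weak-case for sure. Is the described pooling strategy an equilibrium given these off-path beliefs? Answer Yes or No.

On path, the defendant holds the prior and pays 1/2·30 + 1/2·18 = 24. Off path (no expert), believing weak-case, it pays 18.
strong-case: the expert witness nets 24 − 3 = 21; no expert nets 18. strong-case stays.
weak-case: the expert witness nets 24 − 8 = 16; no expert nets 18. weak-case would deviate.
A type deviates, so pooling fails.

No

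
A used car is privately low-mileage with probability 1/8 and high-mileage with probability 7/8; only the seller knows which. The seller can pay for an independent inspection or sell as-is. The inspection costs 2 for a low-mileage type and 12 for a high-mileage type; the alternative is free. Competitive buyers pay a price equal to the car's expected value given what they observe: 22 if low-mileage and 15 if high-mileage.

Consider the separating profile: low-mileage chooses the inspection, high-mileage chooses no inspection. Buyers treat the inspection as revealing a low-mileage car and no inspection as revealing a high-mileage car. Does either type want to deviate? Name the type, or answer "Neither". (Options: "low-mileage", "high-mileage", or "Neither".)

Neither

The inspection pays 22; no inspection pays 15.
low-mileage: assigned the inspection, nets 22 − 2 = 20; deviating to no inspection nets 15.
high-mileage: assigned no inspection, nets 15; deviating to the inspection nets 22 − 12 = 10.
Both types strictly prefer their assigned action; no profitable deviation.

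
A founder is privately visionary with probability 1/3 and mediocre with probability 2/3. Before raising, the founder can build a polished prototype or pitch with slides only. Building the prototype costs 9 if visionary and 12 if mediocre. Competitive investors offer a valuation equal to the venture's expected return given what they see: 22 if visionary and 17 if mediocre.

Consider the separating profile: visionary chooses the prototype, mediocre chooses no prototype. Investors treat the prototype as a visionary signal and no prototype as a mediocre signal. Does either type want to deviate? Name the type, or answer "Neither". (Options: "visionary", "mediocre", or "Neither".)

The prototype pays 22; no prototype pays 17.
visionary: assigned the prototype, nets 22 − 9 = 13; deviating to no prototype nets 17.
mediocre: assigned no prototype, nets 17; deviating to the prototype nets 22 − 12 = 10.
The visionary type gains 4 by deviating.

visionary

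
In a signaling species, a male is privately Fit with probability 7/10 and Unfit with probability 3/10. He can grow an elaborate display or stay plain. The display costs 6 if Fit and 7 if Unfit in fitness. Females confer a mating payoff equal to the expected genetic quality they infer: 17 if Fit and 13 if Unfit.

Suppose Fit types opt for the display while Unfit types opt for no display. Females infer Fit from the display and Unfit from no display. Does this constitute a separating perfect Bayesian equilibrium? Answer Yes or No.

No

Under these beliefs, the display earns mating payoff 17 and no display earns mating payoff 13.
Fit: the display nets 17 − 6 = 11; no display nets 13. Fit would deviate to no display.
Unfit: the display nets 17 − 7 = 10; no display nets 13. Unfit prefers no display.
Fit has a profitable deviation, so the profile is not an equilibrium.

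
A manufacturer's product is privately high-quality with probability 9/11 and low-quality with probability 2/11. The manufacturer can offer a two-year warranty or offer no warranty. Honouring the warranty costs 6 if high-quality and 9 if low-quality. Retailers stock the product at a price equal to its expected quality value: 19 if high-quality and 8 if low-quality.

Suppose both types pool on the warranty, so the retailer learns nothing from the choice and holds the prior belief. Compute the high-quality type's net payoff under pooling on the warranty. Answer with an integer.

11

Pooled price = 9/11·19 + 2/11·8 = 17.
high-quality pays cost 6 for the warranty, so net payoff = 17 − 6 = 11.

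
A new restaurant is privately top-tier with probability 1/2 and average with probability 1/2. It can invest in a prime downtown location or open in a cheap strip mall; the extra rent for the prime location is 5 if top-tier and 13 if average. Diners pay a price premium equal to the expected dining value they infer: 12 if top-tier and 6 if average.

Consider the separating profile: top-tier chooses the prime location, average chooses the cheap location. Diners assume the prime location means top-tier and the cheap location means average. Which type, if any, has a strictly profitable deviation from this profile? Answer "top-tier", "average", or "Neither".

The prime location pays 12; the cheap location pays 6.
top-tier: assigned the prime location, nets 12 − 5 = 7; deviating to the cheap location nets 6.
average: assigned the cheap location, nets 6; deviating to the prime location nets 12 − 13 = -1.
Both types strictly prefer their assigned action; no profitable deviation.

Neither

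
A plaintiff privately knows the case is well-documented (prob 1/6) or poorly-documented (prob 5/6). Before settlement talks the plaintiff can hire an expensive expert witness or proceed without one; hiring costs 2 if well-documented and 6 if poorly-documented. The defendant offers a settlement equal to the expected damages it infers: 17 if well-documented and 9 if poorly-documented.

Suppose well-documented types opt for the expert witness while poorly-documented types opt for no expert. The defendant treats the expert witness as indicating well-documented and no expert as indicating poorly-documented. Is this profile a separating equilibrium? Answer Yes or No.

No

Under these beliefs, the expert witness earns settlement 17 and no expert earns settlement 9.
well-documented: the expert witness nets 17 − 2 = 15; no expert nets 9. well-documented prefers the expert witness.
poorly-documented: the expert witness nets 17 − 6 = 11; no expert nets 9. poorly-documented would deviate to the expert witness.
poorly-documented has a profitable deviation, so the profile is not an equilibrium.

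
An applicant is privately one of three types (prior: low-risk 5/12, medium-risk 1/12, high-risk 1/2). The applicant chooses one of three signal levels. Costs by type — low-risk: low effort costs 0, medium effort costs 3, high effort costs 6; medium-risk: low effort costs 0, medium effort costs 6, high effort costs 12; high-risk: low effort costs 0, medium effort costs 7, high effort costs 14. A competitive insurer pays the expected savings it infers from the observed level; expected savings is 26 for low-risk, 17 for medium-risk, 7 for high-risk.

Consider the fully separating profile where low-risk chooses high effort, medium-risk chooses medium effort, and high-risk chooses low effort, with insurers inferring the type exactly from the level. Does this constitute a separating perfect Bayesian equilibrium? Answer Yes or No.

No

Separating rebates: high effort → 26, medium effort → 17, low effort → 7.
low-risk (assigned high effort): low effort: 7 − 0 = 7; medium effort: 17 − 3 = 14; high effort: 26 − 6 = 20. low-risk stays.
medium-risk (assigned medium effort): low effort: 7 − 0 = 7; medium effort: 17 − 6 = 11; high effort: 26 − 12 = 14. medium-risk prefers high effort.
high-risk (assigned low effort): low effort: 7 − 0 = 7; medium effort: 17 − 7 = 10; high effort: 26 − 14 = 12. high-risk prefers high effort.
At least one type deviates; the separating profile fails.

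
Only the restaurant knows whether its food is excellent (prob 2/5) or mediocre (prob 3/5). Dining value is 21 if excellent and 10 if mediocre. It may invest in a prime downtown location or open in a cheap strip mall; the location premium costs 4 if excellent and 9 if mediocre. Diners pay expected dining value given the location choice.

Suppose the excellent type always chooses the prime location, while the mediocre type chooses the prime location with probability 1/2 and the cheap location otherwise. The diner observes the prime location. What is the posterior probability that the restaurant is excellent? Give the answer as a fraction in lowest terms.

4/7

P(the prime location) = (2/5)·1 + (3/5)·(1/2) = 7/10.
By Bayes' rule, P(excellent | the prime location) = (2/5) / (7/10) = 4/7.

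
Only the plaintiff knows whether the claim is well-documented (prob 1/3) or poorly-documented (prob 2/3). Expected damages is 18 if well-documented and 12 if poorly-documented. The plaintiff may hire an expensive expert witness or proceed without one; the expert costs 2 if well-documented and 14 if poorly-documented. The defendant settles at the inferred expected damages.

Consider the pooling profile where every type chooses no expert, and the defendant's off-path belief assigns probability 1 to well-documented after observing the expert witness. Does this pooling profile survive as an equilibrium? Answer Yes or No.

No

On path, the defendant holds the prior and pays 1/3·18 + 2/3·12 = 14. Off path (the expert witness), believing well-documented, it pays 18.
well-documented: no expert nets 14; the expert witness nets 18 − 2 = 16. well-documented would deviate.
poorly-documented: no expert nets 14; the expert witness nets 18 − 14 = 4. poorly-documented stays.
A type deviates, so pooling fails.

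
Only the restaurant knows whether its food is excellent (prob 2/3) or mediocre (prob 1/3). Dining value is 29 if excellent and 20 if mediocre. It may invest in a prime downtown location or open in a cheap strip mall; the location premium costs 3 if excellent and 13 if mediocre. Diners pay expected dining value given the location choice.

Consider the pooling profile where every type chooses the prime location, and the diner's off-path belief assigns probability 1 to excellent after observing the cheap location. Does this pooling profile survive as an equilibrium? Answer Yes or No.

No

On path, the diner holds the prior and pays 2/3·29 + 1/3·20 = 26. Off path (the cheap location), believing excellent, it pays 29.
excellent: the prime location nets 26 − 3 = 23; the cheap location nets 29. excellent would deviate.
mediocre: the prime location nets 26 − 13 = 13; the cheap location nets 29. mediocre would deviate.
A type deviates, so pooling fails.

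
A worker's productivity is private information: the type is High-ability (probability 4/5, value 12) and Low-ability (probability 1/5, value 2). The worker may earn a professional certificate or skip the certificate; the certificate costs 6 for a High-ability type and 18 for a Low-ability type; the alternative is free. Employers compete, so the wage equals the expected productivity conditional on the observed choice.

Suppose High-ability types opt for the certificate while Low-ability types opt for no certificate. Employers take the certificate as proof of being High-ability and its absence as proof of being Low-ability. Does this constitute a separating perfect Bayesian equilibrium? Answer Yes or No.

Under these beliefs, the certificate earns wage 12 and no certificate earns wage 2.
High-ability: the certificate nets 12 − 6 = 6; no certificate nets 2. High-ability prefers the certificate.
Low-ability: the certificate nets 12 − 18 = -6; no certificate nets 2. Low-ability prefers no certificate.
Neither type deviates, so the separating profile is an equilibrium.

Yes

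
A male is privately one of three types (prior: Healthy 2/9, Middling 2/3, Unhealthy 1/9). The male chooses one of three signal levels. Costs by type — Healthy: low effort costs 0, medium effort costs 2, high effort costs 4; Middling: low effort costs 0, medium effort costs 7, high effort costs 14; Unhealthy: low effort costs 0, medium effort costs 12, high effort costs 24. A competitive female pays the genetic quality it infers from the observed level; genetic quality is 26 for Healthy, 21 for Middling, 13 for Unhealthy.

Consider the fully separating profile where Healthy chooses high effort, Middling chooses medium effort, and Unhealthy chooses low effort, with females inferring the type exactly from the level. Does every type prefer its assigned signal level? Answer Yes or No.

Separating mating payoffs: high effort → 26, medium effort → 21, low effort → 13.
Healthy (assigned high effort): low effort: 13 − 0 = 13; medium effort: 21 − 2 = 19; high effort: 26 − 4 = 22. Healthy stays.
Middling (assigned medium effort): low effort: 13 − 0 = 13; medium effort: 21 − 7 = 14; high effort: 26 − 14 = 12. Middling stays.
Unhealthy (assigned low effort): low effort: 13 − 0 = 13; medium effort: 21 − 12 = 9; high effort: 26 − 24 = 2. Unhealthy stays.
Every type prefers its assigned level; separation holds.

Yes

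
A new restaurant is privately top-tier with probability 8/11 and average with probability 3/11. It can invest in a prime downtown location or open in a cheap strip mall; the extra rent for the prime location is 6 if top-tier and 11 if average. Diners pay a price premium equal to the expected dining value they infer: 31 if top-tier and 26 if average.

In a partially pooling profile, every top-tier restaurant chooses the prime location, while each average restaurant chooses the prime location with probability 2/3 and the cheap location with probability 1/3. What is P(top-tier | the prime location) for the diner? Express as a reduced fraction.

4/5

P(the prime location) = (8/11)·1 + (3/11)·(2/3) = 10/11.
By Bayes' rule, P(top-tier | the prime location) = (8/11) / (10/11) = 4/5.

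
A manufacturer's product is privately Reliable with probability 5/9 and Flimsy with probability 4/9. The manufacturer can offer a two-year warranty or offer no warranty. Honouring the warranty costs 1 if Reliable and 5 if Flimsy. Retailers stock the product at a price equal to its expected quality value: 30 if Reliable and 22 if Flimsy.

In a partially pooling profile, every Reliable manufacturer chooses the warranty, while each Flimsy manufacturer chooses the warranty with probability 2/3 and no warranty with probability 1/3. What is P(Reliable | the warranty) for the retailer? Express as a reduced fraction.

P(the warranty) = (5/9)·1 + (4/9)·(2/3) = 23/27.
By Bayes' rule, P(Reliable | the warranty) = (5/9) / (23/27) = 15/23.

15/23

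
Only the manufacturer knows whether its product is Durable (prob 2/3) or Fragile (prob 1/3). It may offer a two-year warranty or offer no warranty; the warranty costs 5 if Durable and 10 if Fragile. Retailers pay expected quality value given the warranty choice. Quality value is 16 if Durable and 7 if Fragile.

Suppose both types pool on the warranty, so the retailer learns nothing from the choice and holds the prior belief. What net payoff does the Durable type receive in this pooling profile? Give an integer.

Pooled price = 2/3·16 + 1/3·7 = 13.
Durable pays cost 5 for the warranty, so net payoff = 13 − 5 = 8.

8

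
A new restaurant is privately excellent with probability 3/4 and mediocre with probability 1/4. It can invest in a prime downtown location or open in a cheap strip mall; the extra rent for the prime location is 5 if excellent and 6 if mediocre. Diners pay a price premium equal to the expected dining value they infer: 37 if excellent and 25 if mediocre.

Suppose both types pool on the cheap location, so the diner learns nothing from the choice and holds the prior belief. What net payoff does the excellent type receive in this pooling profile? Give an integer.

34

Pooled price premium = 3/4·37 + 1/4·25 = 34.
excellent pays no cost for the cheap location, so net payoff = 34.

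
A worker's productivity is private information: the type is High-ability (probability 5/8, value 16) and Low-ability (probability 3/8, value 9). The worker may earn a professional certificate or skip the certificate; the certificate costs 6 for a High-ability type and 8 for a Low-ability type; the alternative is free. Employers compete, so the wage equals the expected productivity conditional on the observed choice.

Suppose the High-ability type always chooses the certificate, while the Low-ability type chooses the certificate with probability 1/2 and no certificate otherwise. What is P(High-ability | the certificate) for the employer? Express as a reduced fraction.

10/13

P(the certificate) = (5/8)·1 + (3/8)·(1/2) = 13/16.
By Bayes' rule, P(High-ability | the certificate) = (5/8) / (13/16) = 10/13.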